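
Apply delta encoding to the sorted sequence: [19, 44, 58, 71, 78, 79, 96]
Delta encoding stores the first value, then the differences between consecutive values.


First value: 19
Deltas:
  44 - 19 = 25
  58 - 44 = 14
  71 - 58 = 13
  78 - 71 = 7
  79 - 78 = 1
  96 - 79 = 17


Delta encoded: [19, 25, 14, 13, 7, 1, 17]


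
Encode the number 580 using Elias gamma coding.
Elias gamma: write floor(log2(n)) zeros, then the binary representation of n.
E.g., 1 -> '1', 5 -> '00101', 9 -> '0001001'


num_bits = floor(log2(580)) + 1 = 10
leading_zeros = num_bits - 1 = 9
binary(580) = 1001000100

Elias gamma(580) = '000000000' + '1001000100' = 0000000001001000100 (19 bits)


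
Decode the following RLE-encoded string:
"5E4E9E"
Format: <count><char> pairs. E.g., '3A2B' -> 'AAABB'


Expanding each <count><char> pair:
  5E -> 'EEEEE'
  4E -> 'EEEE'
  9E -> 'EEEEEEEEE'

Decoded = EEEEEEEEEEEEEEEEEE


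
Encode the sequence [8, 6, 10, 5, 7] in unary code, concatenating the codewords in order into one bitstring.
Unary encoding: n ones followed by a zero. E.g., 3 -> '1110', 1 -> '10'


Encode each number as n ones followed by a terminating 0:
  8 -> 111111110 (9 bits)
  6 -> 1111110 (7 bits)
  10 -> 11111111110 (11 bits)
  5 -> 111110 (6 bits)
  7 -> 11111110 (8 bits)
Total length = 9 + 7 + 11 + 6 + 8 = 41 bits.

Unary([8, 6, 10, 5, 7]) = 11111111011111101111111111011111011111110 (41 bits)


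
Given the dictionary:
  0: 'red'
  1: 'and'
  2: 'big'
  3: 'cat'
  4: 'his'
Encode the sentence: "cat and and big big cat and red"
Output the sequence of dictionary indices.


Look up each word in the dictionary:
  'cat' -> 3
  'and' -> 1
  'and' -> 1
  'big' -> 2
  'big' -> 2
  'cat' -> 3
  'and' -> 1
  'red' -> 0

Encoded: [3, 1, 1, 2, 2, 3, 1, 0]


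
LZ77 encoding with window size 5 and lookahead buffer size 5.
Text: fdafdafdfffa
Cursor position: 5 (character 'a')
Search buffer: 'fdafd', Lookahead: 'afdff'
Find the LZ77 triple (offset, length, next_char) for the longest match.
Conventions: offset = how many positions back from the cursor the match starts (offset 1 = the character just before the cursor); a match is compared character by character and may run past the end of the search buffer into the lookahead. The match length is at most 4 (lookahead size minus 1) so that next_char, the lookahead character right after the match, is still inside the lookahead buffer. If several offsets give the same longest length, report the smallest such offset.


Try each offset into the search buffer:
  offset=1 (pos 4, char 'd'): match length 0
  offset=2 (pos 3, char 'f'): match length 0
  offset=3 (pos 2, char 'a'): match length 3
  offset=4 (pos 1, char 'd'): match length 0
  offset=5 (pos 0, char 'f'): match length 0
Longest match has length 3 at offset 3.
next_char = character at position 5 + 3 = 8 -> 'f'

Best match: offset=3, length=3 (matching 'afd' starting at position 2)
LZ77 triple: (3, 3, 'f')


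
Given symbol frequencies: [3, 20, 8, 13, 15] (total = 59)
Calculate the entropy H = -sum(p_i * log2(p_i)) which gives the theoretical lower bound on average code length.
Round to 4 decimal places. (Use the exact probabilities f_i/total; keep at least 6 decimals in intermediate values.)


Per-symbol terms -p_i * log2(p_i) with p_i = f_i/59:
  p = 3/59 = 0.050847: log2(p) = -4.297681, -p*log2(p) = 0.218526
  p = 20/59 = 0.338983: log2(p) = -1.560715, -p*log2(p) = 0.529056
  p = 8/59 = 0.135593: log2(p) = -2.882643, -p*log2(p) = 0.390867
  p = 13/59 = 0.220339: log2(p) = -2.182203, -p*log2(p) = 0.480824
  p = 15/59 = 0.254237: log2(p) = -1.975752, -p*log2(p) = 0.502310
H = 0.218526 + 0.529056 + 0.390867 + 0.480824 + 0.502310 = 2.121583

H = 2.1216 bits/symbol


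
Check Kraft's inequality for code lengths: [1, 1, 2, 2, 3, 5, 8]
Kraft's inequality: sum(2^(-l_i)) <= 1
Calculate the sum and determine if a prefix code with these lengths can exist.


Sum = 2^(-1) + 2^(-1) + 2^(-2) + 2^(-2) + 2^(-3) + 2^(-5) + 2^(-8)
    = 0.5 + 0.5 + 0.25 + 0.25 + 0.125 + 0.03125 + 0.00390625
    = 425/256 = 1.66015625
Since 1.66015625 > 1, Kraft's inequality is NOT satisfied.
A prefix code with these lengths CANNOT exist.

Kraft sum = 1.66015625. Not satisfied.


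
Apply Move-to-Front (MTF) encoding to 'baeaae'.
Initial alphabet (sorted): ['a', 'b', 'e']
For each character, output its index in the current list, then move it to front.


MTF encoding:
'b': index 1 in ['a', 'b', 'e'] -> ['b', 'a', 'e']
'a': index 1 in ['b', 'a', 'e'] -> ['a', 'b', 'e']
'e': index 2 in ['a', 'b', 'e'] -> ['e', 'a', 'b']
'a': index 1 in ['e', 'a', 'b'] -> ['a', 'e', 'b']
'a': index 0 in ['a', 'e', 'b'] -> ['a', 'e', 'b']
'e': index 1 in ['a', 'e', 'b'] -> ['e', 'a', 'b']


Output: [1, 1, 2, 1, 0, 1]


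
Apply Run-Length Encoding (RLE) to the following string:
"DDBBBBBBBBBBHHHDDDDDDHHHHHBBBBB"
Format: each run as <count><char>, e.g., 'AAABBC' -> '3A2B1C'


Scanning runs left to right:
  i=0: run of 'D' x 2 -> '2D'
  i=2: run of 'B' x 10 -> '10B'
  i=12: run of 'H' x 3 -> '3H'
  i=15: run of 'D' x 6 -> '6D'
  i=21: run of 'H' x 5 -> '5H'
  i=26: run of 'B' x 5 -> '5B'

RLE = 2D10B3H6D5H5B


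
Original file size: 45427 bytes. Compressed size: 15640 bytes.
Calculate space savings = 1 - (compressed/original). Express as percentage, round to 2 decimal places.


ratio = compressed/original = 15640/45427 = 0.344289
savings = 1 - ratio = 1 - 0.344289 = 0.655711
as a percentage: 0.655711 * 100 = 65.57%

Space savings = 1 - 15640/45427 = 65.57%


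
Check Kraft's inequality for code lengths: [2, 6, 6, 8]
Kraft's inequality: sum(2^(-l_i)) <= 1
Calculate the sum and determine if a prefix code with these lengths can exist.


Sum = 2^(-2) + 2^(-6) + 2^(-6) + 2^(-8)
    = 0.25 + 0.015625 + 0.015625 + 0.00390625
    = 73/256 = 0.28515625
Since 0.28515625 <= 1, Kraft's inequality IS satisfied.
A prefix code with these lengths CAN exist.

Kraft sum = 0.28515625. Satisfied.


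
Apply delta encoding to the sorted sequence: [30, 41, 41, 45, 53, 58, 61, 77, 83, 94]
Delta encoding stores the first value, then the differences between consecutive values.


First value: 30
Deltas:
  41 - 30 = 11
  41 - 41 = 0
  45 - 41 = 4
  53 - 45 = 8
  58 - 53 = 5
  61 - 58 = 3
  77 - 61 = 16
  83 - 77 = 6
  94 - 83 = 11


Delta encoded: [30, 11, 0, 4, 8, 5, 3, 16, 6, 11]


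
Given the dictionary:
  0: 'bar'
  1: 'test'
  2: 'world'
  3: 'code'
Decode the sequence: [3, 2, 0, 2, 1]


Look up each index in the dictionary:
  3 -> 'code'
  2 -> 'world'
  0 -> 'bar'
  2 -> 'world'
  1 -> 'test'

Decoded: "code world bar world test"


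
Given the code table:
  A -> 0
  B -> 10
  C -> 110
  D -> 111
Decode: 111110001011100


Decoding:
111 -> D
110 -> C
0 -> A
0 -> A
10 -> B
111 -> D
0 -> A
0 -> A


Result: DCAABDAA


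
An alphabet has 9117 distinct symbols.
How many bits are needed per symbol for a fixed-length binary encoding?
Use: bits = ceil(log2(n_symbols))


log2(9117) = 13.1543
Bracket: 2^13 = 8192 < 9117 <= 2^14 = 16384
So ceil(log2(9117)) = 14

bits = ceil(log2(9117)) = ceil(13.1543) = 14 bits


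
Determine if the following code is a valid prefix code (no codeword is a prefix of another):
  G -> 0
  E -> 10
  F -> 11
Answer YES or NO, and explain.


Checking each pair (does one codeword prefix another?):
  G='0' vs E='10': no prefix
  G='0' vs F='11': no prefix
  E='10' vs G='0': no prefix
  E='10' vs F='11': no prefix
  F='11' vs G='0': no prefix
  F='11' vs E='10': no prefix
No violation found over all pairs.

YES -- this is a valid prefix code. No codeword is a prefix of any other codeword.


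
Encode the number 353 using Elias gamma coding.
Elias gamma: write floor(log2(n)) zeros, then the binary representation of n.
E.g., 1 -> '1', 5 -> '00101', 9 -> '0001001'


num_bits = floor(log2(353)) + 1 = 9
leading_zeros = num_bits - 1 = 8
binary(353) = 101100001

Elias gamma(353) = '00000000' + '101100001' = 00000000101100001 (17 bits)


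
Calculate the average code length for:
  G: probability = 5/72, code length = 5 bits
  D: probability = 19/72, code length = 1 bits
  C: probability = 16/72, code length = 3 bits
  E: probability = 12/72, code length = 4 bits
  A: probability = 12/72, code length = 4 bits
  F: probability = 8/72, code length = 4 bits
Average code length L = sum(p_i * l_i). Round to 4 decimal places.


Weighted contributions p_i * l_i:
  G: (5/72) * 5 = 25/72
  D: (19/72) * 1 = 19/72
  C: (16/72) * 3 = 48/72
  E: (12/72) * 4 = 48/72
  A: (12/72) * 4 = 48/72
  F: (8/72) * 4 = 32/72
Sum = (25 + 19 + 48 + 48 + 48 + 32)/72 = 220/72

L = 220/72 = 3.0556 bits/symbol


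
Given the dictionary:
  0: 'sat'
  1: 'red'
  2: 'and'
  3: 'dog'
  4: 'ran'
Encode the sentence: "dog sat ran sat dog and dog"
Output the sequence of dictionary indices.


Look up each word in the dictionary:
  'dog' -> 3
  'sat' -> 0
  'ran' -> 4
  'sat' -> 0
  'dog' -> 3
  'and' -> 2
  'dog' -> 3

Encoded: [3, 0, 4, 0, 3, 2, 3]


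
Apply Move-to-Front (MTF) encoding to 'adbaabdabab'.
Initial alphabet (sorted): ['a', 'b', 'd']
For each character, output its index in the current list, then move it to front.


MTF encoding:
'a': index 0 in ['a', 'b', 'd'] -> ['a', 'b', 'd']
'd': index 2 in ['a', 'b', 'd'] -> ['d', 'a', 'b']
'b': index 2 in ['d', 'a', 'b'] -> ['b', 'd', 'a']
'a': index 2 in ['b', 'd', 'a'] -> ['a', 'b', 'd']
'a': index 0 in ['a', 'b', 'd'] -> ['a', 'b', 'd']
'b': index 1 in ['a', 'b', 'd'] -> ['b', 'a', 'd']
'd': index 2 in ['b', 'a', 'd'] -> ['d', 'b', 'a']
'a': index 2 in ['d', 'b', 'a'] -> ['a', 'd', 'b']
'b': index 2 in ['a', 'd', 'b'] -> ['b', 'a', 'd']
'a': index 1 in ['b', 'a', 'd'] -> ['a', 'b', 'd']
'b': index 1 in ['a', 'b', 'd'] -> ['b', 'a', 'd']


Output: [0, 2, 2, 2, 0, 1, 2, 2, 2, 1, 1]


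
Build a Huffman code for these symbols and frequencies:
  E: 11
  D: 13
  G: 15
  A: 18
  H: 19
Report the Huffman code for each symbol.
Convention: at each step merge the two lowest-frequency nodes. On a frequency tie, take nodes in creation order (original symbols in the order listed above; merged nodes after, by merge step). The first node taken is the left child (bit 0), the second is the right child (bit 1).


Huffman tree construction:
Step 1: Merge E(11) + D(13) = 24
Step 2: Merge G(15) + A(18) = 33
Step 3: Merge H(19) + (E+D)(24) = 43
Step 4: Merge (G+A)(33) + (H+(E+D))(43) = 76
Read each symbol's code off the tree from the root (left child = 0, right child = 1).

Codes:
  E: 110 (length 3)
  D: 111 (length 3)
  G: 00 (length 2)
  A: 01 (length 2)
  H: 10 (length 2)
Average code length: 176/76 = 2.3158 bits/symbol


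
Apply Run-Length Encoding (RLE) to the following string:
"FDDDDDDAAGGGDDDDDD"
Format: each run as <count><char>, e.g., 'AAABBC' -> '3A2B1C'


Scanning runs left to right:
  i=0: run of 'F' x 1 -> '1F'
  i=1: run of 'D' x 6 -> '6D'
  i=7: run of 'A' x 2 -> '2A'
  i=9: run of 'G' x 3 -> '3G'
  i=12: run of 'D' x 6 -> '6D'

RLE = 1F6D2A3G6D


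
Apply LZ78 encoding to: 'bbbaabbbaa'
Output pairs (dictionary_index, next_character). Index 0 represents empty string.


LZ78 encoding steps:
Dictionary: {0: ''}
Step 1: w='' (idx 0), next='b' -> output (0, 'b'), add 'b' as idx 1
Step 2: w='b' (idx 1), next='b' -> output (1, 'b'), add 'bb' as idx 2
Step 3: w='' (idx 0), next='a' -> output (0, 'a'), add 'a' as idx 3
Step 4: w='a' (idx 3), next='b' -> output (3, 'b'), add 'ab' as idx 4
Step 5: w='bb' (idx 2), next='a' -> output (2, 'a'), add 'bba' as idx 5
Step 6: w='a' (idx 3), end of input -> output (3, '')


Encoded: [(0, 'b'), (1, 'b'), (0, 'a'), (3, 'b'), (2, 'a'), (3, '')]


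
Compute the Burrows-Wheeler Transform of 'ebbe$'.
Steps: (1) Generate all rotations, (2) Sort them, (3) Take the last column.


Rotations (sorted):
  0: $ebbe -> last char: e
  1: bbe$e -> last char: e
  2: be$eb -> last char: b
  3: e$ebb -> last char: b
  4: ebbe$ -> last char: $


BWT = eebb$


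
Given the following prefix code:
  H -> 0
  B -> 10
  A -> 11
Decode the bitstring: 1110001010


Decoding step by step:
Bits 11 -> A
Bits 10 -> B
Bits 0 -> H
Bits 0 -> H
Bits 10 -> B
Bits 10 -> B


Decoded message: ABHHBB


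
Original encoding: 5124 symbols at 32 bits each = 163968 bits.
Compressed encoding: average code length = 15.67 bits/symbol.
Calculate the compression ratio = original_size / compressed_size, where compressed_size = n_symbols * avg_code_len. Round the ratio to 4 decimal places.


original_size = n_symbols * orig_bits = 5124 * 32 = 163968 bits
compressed_size = n_symbols * avg_code_len = 5124 * 15.67 = 80293.08 bits
ratio = original_size / compressed_size = 163968 / 80293.08 = 2.0421

Compression ratio = 2.0421


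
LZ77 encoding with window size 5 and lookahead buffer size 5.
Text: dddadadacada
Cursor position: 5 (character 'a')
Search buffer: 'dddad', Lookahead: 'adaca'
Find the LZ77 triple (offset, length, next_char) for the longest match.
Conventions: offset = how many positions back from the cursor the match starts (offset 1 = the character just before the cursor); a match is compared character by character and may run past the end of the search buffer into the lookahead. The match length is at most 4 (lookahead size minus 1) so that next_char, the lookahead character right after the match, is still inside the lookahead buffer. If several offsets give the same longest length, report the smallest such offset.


Try each offset into the search buffer:
  offset=1 (pos 4, char 'd'): match length 0
  offset=2 (pos 3, char 'a'): match length 3
  offset=3 (pos 2, char 'd'): match length 0
  offset=4 (pos 1, char 'd'): match length 0
  offset=5 (pos 0, char 'd'): match length 0
Longest match has length 3 at offset 2.
next_char = character at position 5 + 3 = 8 -> 'c'

Best match: offset=2, length=3 (matching 'ada' starting at position 3)
LZ77 triple: (2, 3, 'c')


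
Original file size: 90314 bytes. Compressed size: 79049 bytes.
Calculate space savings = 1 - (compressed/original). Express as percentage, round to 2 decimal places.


ratio = compressed/original = 79049/90314 = 0.875269
savings = 1 - ratio = 1 - 0.875269 = 0.124731
as a percentage: 0.124731 * 100 = 12.47%

Space savings = 1 - 79049/90314 = 12.47%


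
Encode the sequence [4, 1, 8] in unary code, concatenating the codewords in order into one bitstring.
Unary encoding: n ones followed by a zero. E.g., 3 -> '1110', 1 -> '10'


Encode each number as n ones followed by a terminating 0:
  4 -> 11110 (5 bits)
  1 -> 10 (2 bits)
  8 -> 111111110 (9 bits)
Total length = 5 + 2 + 9 = 16 bits.

Unary([4, 1, 8]) = 1111010111111110 (16 bits)


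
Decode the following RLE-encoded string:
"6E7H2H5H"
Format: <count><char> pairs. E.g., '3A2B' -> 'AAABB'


Expanding each <count><char> pair:
  6E -> 'EEEEEE'
  7H -> 'HHHHHHH'
  2H -> 'HH'
  5H -> 'HHHHH'

Decoded = EEEEEEHHHHHHHHHHHHHH


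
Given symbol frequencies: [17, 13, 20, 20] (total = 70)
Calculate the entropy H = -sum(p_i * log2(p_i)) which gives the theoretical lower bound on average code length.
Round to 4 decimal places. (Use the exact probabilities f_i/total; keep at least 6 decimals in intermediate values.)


Per-symbol terms -p_i * log2(p_i) with p_i = f_i/70:
  p = 17/70 = 0.242857: log2(p) = -2.041820, -p*log2(p) = 0.495871
  p = 13/70 = 0.185714: log2(p) = -2.428843, -p*log2(p) = 0.451071
  p = 20/70 = 0.285714: log2(p) = -1.807355, -p*log2(p) = 0.516387
  p = 20/70 = 0.285714: log2(p) = -1.807355, -p*log2(p) = 0.516387
H = 0.495871 + 0.451071 + 0.516387 + 0.516387 = 1.979716

H = 1.9797 bits/symbol


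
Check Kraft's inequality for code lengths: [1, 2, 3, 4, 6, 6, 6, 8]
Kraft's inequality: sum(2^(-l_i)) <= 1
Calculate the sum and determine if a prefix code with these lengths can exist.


Sum = 2^(-1) + 2^(-2) + 2^(-3) + 2^(-4) + 2^(-6) + 2^(-6) + 2^(-6) + 2^(-8)
    = 0.5 + 0.25 + 0.125 + 0.0625 + 0.015625 + 0.015625 + 0.015625 + 0.00390625
    = 253/256 = 0.98828125
Since 0.98828125 <= 1, Kraft's inequality IS satisfied.
A prefix code with these lengths CAN exist.

Kraft sum = 0.98828125. Satisfied.


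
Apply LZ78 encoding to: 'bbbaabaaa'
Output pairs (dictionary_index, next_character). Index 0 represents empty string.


LZ78 encoding steps:
Dictionary: {0: ''}
Step 1: w='' (idx 0), next='b' -> output (0, 'b'), add 'b' as idx 1
Step 2: w='b' (idx 1), next='b' -> output (1, 'b'), add 'bb' as idx 2
Step 3: w='' (idx 0), next='a' -> output (0, 'a'), add 'a' as idx 3
Step 4: w='a' (idx 3), next='b' -> output (3, 'b'), add 'ab' as idx 4
Step 5: w='a' (idx 3), next='a' -> output (3, 'a'), add 'aa' as idx 5
Step 6: w='a' (idx 3), end of input -> output (3, '')


Encoded: [(0, 'b'), (1, 'b'), (0, 'a'), (3, 'b'), (3, 'a'), (3, '')]


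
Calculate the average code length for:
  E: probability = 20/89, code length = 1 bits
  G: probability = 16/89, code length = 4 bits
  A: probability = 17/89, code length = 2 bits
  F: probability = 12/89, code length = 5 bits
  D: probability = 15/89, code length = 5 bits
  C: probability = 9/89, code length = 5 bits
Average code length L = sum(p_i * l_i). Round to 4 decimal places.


Weighted contributions p_i * l_i:
  E: (20/89) * 1 = 20/89
  G: (16/89) * 4 = 64/89
  A: (17/89) * 2 = 34/89
  F: (12/89) * 5 = 60/89
  D: (15/89) * 5 = 75/89
  C: (9/89) * 5 = 45/89
Sum = (20 + 64 + 34 + 60 + 75 + 45)/89 = 298/89

L = 298/89 = 3.3483 bits/symbol


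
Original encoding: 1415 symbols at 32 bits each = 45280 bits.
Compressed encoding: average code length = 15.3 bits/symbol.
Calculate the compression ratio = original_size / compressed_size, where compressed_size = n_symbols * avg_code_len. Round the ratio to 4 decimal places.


original_size = n_symbols * orig_bits = 1415 * 32 = 45280 bits
compressed_size = n_symbols * avg_code_len = 1415 * 15.3 = 21649.5 bits
ratio = original_size / compressed_size = 45280 / 21649.5 = 2.0915

Compression ratio = 2.0915


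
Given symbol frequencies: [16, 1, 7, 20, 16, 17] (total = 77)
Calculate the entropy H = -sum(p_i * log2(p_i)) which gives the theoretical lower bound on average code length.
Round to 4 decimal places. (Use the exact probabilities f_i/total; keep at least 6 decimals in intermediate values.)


Per-symbol terms -p_i * log2(p_i) with p_i = f_i/77:
  p = 16/77 = 0.207792: log2(p) = -2.266787, -p*log2(p) = 0.471021
  p = 1/77 = 0.012987: log2(p) = -6.266787, -p*log2(p) = 0.081387
  p = 7/77 = 0.090909: log2(p) = -3.459432, -p*log2(p) = 0.314494
  p = 20/77 = 0.259740: log2(p) = -1.944858, -p*log2(p) = 0.505158
  p = 16/77 = 0.207792: log2(p) = -2.266787, -p*log2(p) = 0.471021
  p = 17/77 = 0.220779: log2(p) = -2.179324, -p*log2(p) = 0.481149
H = 0.471021 + 0.081387 + 0.314494 + 0.505158 + 0.471021 + 0.481149 = 2.324230

H = 2.3242 bits/symbol


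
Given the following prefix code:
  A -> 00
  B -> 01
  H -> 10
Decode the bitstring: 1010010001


Decoding step by step:
Bits 10 -> H
Bits 10 -> H
Bits 01 -> B
Bits 00 -> A
Bits 01 -> B


Decoded message: HHBAB


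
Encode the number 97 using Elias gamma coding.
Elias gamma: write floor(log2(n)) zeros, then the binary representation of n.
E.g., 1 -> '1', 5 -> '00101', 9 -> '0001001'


num_bits = floor(log2(97)) + 1 = 7
leading_zeros = num_bits - 1 = 6
binary(97) = 1100001

Elias gamma(97) = '000000' + '1100001' = 0000001100001 (13 bits)


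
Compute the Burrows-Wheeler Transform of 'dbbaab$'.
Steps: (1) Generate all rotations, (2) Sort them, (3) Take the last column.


Rotations (sorted):
  0: $dbbaab -> last char: b
  1: aab$dbb -> last char: b
  2: ab$dbba -> last char: a
  3: b$dbbaa -> last char: a
  4: baab$db -> last char: b
  5: bbaab$d -> last char: d
  6: dbbaab$ -> last char: $


BWT = bbaabd$


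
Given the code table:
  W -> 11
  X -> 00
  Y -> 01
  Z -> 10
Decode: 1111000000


Decoding:
11 -> W
11 -> W
00 -> X
00 -> X
00 -> X


Result: WWXXX


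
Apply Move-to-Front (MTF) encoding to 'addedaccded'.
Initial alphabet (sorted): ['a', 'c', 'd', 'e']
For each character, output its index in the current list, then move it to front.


MTF encoding:
'a': index 0 in ['a', 'c', 'd', 'e'] -> ['a', 'c', 'd', 'e']
'd': index 2 in ['a', 'c', 'd', 'e'] -> ['d', 'a', 'c', 'e']
'd': index 0 in ['d', 'a', 'c', 'e'] -> ['d', 'a', 'c', 'e']
'e': index 3 in ['d', 'a', 'c', 'e'] -> ['e', 'd', 'a', 'c']
'd': index 1 in ['e', 'd', 'a', 'c'] -> ['d', 'e', 'a', 'c']
'a': index 2 in ['d', 'e', 'a', 'c'] -> ['a', 'd', 'e', 'c']
'c': index 3 in ['a', 'd', 'e', 'c'] -> ['c', 'a', 'd', 'e']
'c': index 0 in ['c', 'a', 'd', 'e'] -> ['c', 'a', 'd', 'e']
'd': index 2 in ['c', 'a', 'd', 'e'] -> ['d', 'c', 'a', 'e']
'e': index 3 in ['d', 'c', 'a', 'e'] -> ['e', 'd', 'c', 'a']
'd': index 1 in ['e', 'd', 'c', 'a'] -> ['d', 'e', 'c', 'a']


Output: [0, 2, 0, 3, 1, 2, 3, 0, 2, 3, 1]


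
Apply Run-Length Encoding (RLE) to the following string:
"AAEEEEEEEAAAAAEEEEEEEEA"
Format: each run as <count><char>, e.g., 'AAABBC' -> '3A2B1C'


Scanning runs left to right:
  i=0: run of 'A' x 2 -> '2A'
  i=2: run of 'E' x 7 -> '7E'
  i=9: run of 'A' x 5 -> '5A'
  i=14: run of 'E' x 8 -> '8E'
  i=22: run of 'A' x 1 -> '1A'

RLE = 2A7E5A8E1A


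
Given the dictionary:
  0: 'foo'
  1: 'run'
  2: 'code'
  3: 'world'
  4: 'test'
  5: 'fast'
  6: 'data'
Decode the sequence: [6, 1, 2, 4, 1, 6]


Look up each index in the dictionary:
  6 -> 'data'
  1 -> 'run'
  2 -> 'code'
  4 -> 'test'
  1 -> 'run'
  6 -> 'data'

Decoded: "data run code test run data"


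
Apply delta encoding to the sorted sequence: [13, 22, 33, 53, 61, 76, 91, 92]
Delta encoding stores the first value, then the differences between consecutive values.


First value: 13
Deltas:
  22 - 13 = 9
  33 - 22 = 11
  53 - 33 = 20
  61 - 53 = 8
  76 - 61 = 15
  91 - 76 = 15
  92 - 91 = 1


Delta encoded: [13, 9, 11, 20, 8, 15, 15, 1]


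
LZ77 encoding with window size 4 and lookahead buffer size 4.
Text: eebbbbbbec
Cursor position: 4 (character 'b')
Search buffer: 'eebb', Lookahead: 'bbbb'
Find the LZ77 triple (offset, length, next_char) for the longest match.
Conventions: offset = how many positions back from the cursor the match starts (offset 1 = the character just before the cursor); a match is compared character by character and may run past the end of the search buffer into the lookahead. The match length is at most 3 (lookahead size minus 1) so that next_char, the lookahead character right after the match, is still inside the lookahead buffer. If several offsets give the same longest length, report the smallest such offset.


Try each offset into the search buffer:
  offset=1 (pos 3, char 'b'): match length 3
  offset=2 (pos 2, char 'b'): match length 3
  offset=3 (pos 1, char 'e'): match length 0
  offset=4 (pos 0, char 'e'): match length 0
Longest match has length 3, found at offsets 1, 2; take the smallest, offset 1.
next_char = character at position 4 + 3 = 7 -> 'b'

Best match: offset=1, length=3 (matching 'bbb' starting at position 3)
LZ77 triple: (1, 3, 'b')


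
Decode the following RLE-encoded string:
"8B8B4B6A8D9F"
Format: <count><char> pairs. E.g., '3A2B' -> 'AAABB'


Expanding each <count><char> pair:
  8B -> 'BBBBBBBB'
  8B -> 'BBBBBBBB'
  4B -> 'BBBB'
  6A -> 'AAAAAA'
  8D -> 'DDDDDDDD'
  9F -> 'FFFFFFFFF'

Decoded = BBBBBBBBBBBBBBBBBBBBAAAAAADDDDDDDDFFFFFFFFF


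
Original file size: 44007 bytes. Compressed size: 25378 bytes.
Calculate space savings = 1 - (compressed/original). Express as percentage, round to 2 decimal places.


ratio = compressed/original = 25378/44007 = 0.576681
savings = 1 - ratio = 1 - 0.576681 = 0.423319
as a percentage: 0.423319 * 100 = 42.33%

Space savings = 1 - 25378/44007 = 42.33%


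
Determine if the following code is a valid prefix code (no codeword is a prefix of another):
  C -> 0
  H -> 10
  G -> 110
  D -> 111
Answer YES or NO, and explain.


Checking each pair (does one codeword prefix another?):
  C='0' vs H='10': no prefix
  C='0' vs G='110': no prefix
  C='0' vs D='111': no prefix
  H='10' vs C='0': no prefix
  H='10' vs G='110': no prefix
  H='10' vs D='111': no prefix
  G='110' vs C='0': no prefix
  G='110' vs H='10': no prefix
  G='110' vs D='111': no prefix
  D='111' vs C='0': no prefix
  D='111' vs H='10': no prefix
  D='111' vs G='110': no prefix
No violation found over all pairs.

YES -- this is a valid prefix code. No codeword is a prefix of any other codeword.


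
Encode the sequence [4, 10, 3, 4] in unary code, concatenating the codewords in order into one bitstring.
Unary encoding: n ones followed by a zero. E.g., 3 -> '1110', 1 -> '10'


Encode each number as n ones followed by a terminating 0:
  4 -> 11110 (5 bits)
  10 -> 11111111110 (11 bits)
  3 -> 1110 (4 bits)
  4 -> 11110 (5 bits)
Total length = 5 + 11 + 4 + 5 = 25 bits.

Unary([4, 10, 3, 4]) = 1111011111111110111011110 (25 bits)


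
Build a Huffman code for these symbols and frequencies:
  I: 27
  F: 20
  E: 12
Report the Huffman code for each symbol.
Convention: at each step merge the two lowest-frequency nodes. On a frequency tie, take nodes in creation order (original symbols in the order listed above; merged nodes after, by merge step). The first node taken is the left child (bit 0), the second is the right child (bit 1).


Huffman tree construction:
Step 1: Merge E(12) + F(20) = 32
Step 2: Merge I(27) + (E+F)(32) = 59
Read each symbol's code off the tree from the root (left child = 0, right child = 1).

Codes:
  I: 0 (length 1)
  F: 11 (length 2)
  E: 10 (length 2)
Average code length: 91/59 = 1.5424 bits/symbol


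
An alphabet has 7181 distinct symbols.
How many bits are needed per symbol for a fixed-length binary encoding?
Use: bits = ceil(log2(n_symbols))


log2(7181) = 12.81
Bracket: 2^12 = 4096 < 7181 <= 2^13 = 8192
So ceil(log2(7181)) = 13

bits = ceil(log2(7181)) = ceil(12.81) = 13 bits


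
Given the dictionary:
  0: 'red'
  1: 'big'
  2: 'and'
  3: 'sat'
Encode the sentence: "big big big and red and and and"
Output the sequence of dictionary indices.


Look up each word in the dictionary:
  'big' -> 1
  'big' -> 1
  'big' -> 1
  'and' -> 2
  'red' -> 0
  'and' -> 2
  'and' -> 2
  'and' -> 2

Encoded: [1, 1, 1, 2, 0, 2, 2, 2]


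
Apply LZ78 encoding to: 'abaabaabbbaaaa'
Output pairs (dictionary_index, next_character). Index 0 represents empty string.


LZ78 encoding steps:
Dictionary: {0: ''}
Step 1: w='' (idx 0), next='a' -> output (0, 'a'), add 'a' as idx 1
Step 2: w='' (idx 0), next='b' -> output (0, 'b'), add 'b' as idx 2
Step 3: w='a' (idx 1), next='a' -> output (1, 'a'), add 'aa' as idx 3
Step 4: w='b' (idx 2), next='a' -> output (2, 'a'), add 'ba' as idx 4
Step 5: w='a' (idx 1), next='b' -> output (1, 'b'), add 'ab' as idx 5
Step 6: w='b' (idx 2), next='b' -> output (2, 'b'), add 'bb' as idx 6
Step 7: w='aa' (idx 3), next='a' -> output (3, 'a'), add 'aaa' as idx 7
Step 8: w='a' (idx 1), end of input -> output (1, '')


Encoded: [(0, 'a'), (0, 'b'), (1, 'a'), (2, 'a'), (1, 'b'), (2, 'b'), (3, 'a'), (1, '')]


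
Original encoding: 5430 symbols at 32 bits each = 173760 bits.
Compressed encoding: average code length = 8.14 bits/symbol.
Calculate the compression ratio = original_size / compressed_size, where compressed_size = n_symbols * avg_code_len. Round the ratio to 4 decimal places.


original_size = n_symbols * orig_bits = 5430 * 32 = 173760 bits
compressed_size = n_symbols * avg_code_len = 5430 * 8.14 = 44200.2 bits
ratio = original_size / compressed_size = 173760 / 44200.2 = 3.9312

Compression ratio = 3.9312


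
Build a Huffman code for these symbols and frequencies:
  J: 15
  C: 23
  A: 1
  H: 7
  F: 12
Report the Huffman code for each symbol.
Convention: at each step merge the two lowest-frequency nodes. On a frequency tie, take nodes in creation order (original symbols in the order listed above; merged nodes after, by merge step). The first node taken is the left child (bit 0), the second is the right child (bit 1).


Huffman tree construction:
Step 1: Merge A(1) + H(7) = 8
Step 2: Merge (A+H)(8) + F(12) = 20
Step 3: Merge J(15) + ((A+H)+F)(20) = 35
Step 4: Merge C(23) + (J+((A+H)+F))(35) = 58
Read each symbol's code off the tree from the root (left child = 0, right child = 1).

Codes:
  J: 10 (length 2)
  C: 0 (length 1)
  A: 1100 (length 4)
  H: 1101 (length 4)
  F: 111 (length 3)
Average code length: 121/58 = 2.0862 bits/symbol


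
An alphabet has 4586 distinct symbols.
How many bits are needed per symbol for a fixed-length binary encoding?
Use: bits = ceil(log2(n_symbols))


log2(4586) = 12.163
Bracket: 2^12 = 4096 < 4586 <= 2^13 = 8192
So ceil(log2(4586)) = 13

bits = ceil(log2(4586)) = ceil(12.163) = 13 bits


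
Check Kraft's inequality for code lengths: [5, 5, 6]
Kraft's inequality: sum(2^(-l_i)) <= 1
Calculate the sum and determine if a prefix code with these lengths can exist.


Sum = 2^(-5) + 2^(-5) + 2^(-6)
    = 0.03125 + 0.03125 + 0.015625
    = 5/64 = 0.078125
Since 0.078125 <= 1, Kraft's inequality IS satisfied.
A prefix code with these lengths CAN exist.

Kraft sum = 0.078125. Satisfied.


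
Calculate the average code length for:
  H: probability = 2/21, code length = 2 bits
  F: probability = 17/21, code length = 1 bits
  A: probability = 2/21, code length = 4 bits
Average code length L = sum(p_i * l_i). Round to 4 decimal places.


Weighted contributions p_i * l_i:
  H: (2/21) * 2 = 4/21
  F: (17/21) * 1 = 17/21
  A: (2/21) * 4 = 8/21
Sum = (4 + 17 + 8)/21 = 29/21

L = 29/21 = 1.3810 bits/symbol


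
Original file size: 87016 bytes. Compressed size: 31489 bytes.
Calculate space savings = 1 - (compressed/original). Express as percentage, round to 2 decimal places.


ratio = compressed/original = 31489/87016 = 0.361876
savings = 1 - ratio = 1 - 0.361876 = 0.638124
as a percentage: 0.638124 * 100 = 63.81%

Space savings = 1 - 31489/87016 = 63.81%


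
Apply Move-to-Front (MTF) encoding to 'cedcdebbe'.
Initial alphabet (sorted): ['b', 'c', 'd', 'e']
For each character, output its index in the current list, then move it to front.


MTF encoding:
'c': index 1 in ['b', 'c', 'd', 'e'] -> ['c', 'b', 'd', 'e']
'e': index 3 in ['c', 'b', 'd', 'e'] -> ['e', 'c', 'b', 'd']
'd': index 3 in ['e', 'c', 'b', 'd'] -> ['d', 'e', 'c', 'b']
'c': index 2 in ['d', 'e', 'c', 'b'] -> ['c', 'd', 'e', 'b']
'd': index 1 in ['c', 'd', 'e', 'b'] -> ['d', 'c', 'e', 'b']
'e': index 2 in ['d', 'c', 'e', 'b'] -> ['e', 'd', 'c', 'b']
'b': index 3 in ['e', 'd', 'c', 'b'] -> ['b', 'e', 'd', 'c']
'b': index 0 in ['b', 'e', 'd', 'c'] -> ['b', 'e', 'd', 'c']
'e': index 1 in ['b', 'e', 'd', 'c'] -> ['e', 'b', 'd', 'c']


Output: [1, 3, 3, 2, 1, 2, 3, 0, 1]


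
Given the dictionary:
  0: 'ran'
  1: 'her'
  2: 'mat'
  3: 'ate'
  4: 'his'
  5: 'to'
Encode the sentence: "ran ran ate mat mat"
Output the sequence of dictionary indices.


Look up each word in the dictionary:
  'ran' -> 0
  'ran' -> 0
  'ate' -> 3
  'mat' -> 2
  'mat' -> 2

Encoded: [0, 0, 3, 2, 2]


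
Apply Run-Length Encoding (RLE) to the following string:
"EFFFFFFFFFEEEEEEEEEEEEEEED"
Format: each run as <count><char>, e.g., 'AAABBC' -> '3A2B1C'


Scanning runs left to right:
  i=0: run of 'E' x 1 -> '1E'
  i=1: run of 'F' x 9 -> '9F'
  i=10: run of 'E' x 15 -> '15E'
  i=25: run of 'D' x 1 -> '1D'

RLE = 1E9F15E1D


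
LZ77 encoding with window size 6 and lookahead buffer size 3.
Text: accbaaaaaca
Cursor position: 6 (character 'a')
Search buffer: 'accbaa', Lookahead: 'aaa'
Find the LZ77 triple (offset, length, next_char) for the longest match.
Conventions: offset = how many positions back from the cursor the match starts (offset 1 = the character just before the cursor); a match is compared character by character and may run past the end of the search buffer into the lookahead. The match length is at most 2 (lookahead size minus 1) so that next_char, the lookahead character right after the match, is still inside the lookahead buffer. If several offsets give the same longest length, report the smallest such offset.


Try each offset into the search buffer:
  offset=1 (pos 5, char 'a'): match length 2
  offset=2 (pos 4, char 'a'): match length 2
  offset=3 (pos 3, char 'b'): match length 0
  offset=4 (pos 2, char 'c'): match length 0
  offset=5 (pos 1, char 'c'): match length 0
  offset=6 (pos 0, char 'a'): match length 1
Longest match has length 2, found at offsets 1, 2; take the smallest, offset 1.
next_char = character at position 6 + 2 = 8 -> 'a'

Best match: offset=1, length=2 (matching 'aa' starting at position 5)
LZ77 triple: (1, 2, 'a')


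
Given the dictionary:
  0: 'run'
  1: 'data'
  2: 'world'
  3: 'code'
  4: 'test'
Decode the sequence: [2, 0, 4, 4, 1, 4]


Look up each index in the dictionary:
  2 -> 'world'
  0 -> 'run'
  4 -> 'test'
  4 -> 'test'
  1 -> 'data'
  4 -> 'test'

Decoded: "world run test test data test"


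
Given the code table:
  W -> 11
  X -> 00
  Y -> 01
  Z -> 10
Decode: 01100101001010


Decoding:
01 -> Y
10 -> Z
01 -> Y
01 -> Y
00 -> X
10 -> Z
10 -> Z


Result: YZYYXZZ


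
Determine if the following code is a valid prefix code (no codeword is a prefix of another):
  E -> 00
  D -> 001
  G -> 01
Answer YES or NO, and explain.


Checking each pair (does one codeword prefix another?):
  E='00' vs D='001': prefix -- VIOLATION

NO -- this is NOT a valid prefix code. E (00) is a prefix of D (001).


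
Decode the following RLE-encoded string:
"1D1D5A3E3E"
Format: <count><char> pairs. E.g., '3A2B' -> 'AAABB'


Expanding each <count><char> pair:
  1D -> 'D'
  1D -> 'D'
  5A -> 'AAAAA'
  3E -> 'EEE'
  3E -> 'EEE'

Decoded = DDAAAAAEEEEEE


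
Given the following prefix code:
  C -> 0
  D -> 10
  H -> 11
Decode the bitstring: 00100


Decoding step by step:
Bits 0 -> C
Bits 0 -> C
Bits 10 -> D
Bits 0 -> C


Decoded message: CCDC


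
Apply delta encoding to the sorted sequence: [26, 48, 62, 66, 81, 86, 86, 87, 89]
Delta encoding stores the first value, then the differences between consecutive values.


First value: 26
Deltas:
  48 - 26 = 22
  62 - 48 = 14
  66 - 62 = 4
  81 - 66 = 15
  86 - 81 = 5
  86 - 86 = 0
  87 - 86 = 1
  89 - 87 = 2


Delta encoded: [26, 22, 14, 4, 15, 5, 0, 1, 2]


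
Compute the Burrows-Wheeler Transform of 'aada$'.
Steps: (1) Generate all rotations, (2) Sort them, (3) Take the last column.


Rotations (sorted):
  0: $aada -> last char: a
  1: a$aad -> last char: d
  2: aada$ -> last char: $
  3: ada$a -> last char: a
  4: da$aa -> last char: a


BWT = ad$aa


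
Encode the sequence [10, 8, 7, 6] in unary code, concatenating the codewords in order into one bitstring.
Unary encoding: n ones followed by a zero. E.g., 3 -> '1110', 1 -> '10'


Encode each number as n ones followed by a terminating 0:
  10 -> 11111111110 (11 bits)
  8 -> 111111110 (9 bits)
  7 -> 11111110 (8 bits)
  6 -> 1111110 (7 bits)
Total length = 11 + 9 + 8 + 7 = 35 bits.

Unary([10, 8, 7, 6]) = 11111111110111111110111111101111110 (35 bits)


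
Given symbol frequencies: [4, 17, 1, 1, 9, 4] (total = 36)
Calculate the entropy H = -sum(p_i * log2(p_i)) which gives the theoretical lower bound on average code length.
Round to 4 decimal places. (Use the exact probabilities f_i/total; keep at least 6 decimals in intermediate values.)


Per-symbol terms -p_i * log2(p_i) with p_i = f_i/36:
  p = 4/36 = 0.111111: log2(p) = -3.169925, -p*log2(p) = 0.352214
  p = 17/36 = 0.472222: log2(p) = -1.082462, -p*log2(p) = 0.511163
  p = 1/36 = 0.027778: log2(p) = -5.169925, -p*log2(p) = 0.143609
  p = 1/36 = 0.027778: log2(p) = -5.169925, -p*log2(p) = 0.143609
  p = 9/36 = 0.250000: log2(p) = -2.000000, -p*log2(p) = 0.500000
  p = 4/36 = 0.111111: log2(p) = -3.169925, -p*log2(p) = 0.352214
H = 0.352214 + 0.511163 + 0.143609 + 0.143609 + 0.500000 + 0.352214 = 2.002809

H = 2.0028 bits/symbol


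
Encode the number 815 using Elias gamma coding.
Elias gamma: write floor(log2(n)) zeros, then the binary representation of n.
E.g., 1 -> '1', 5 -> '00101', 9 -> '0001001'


num_bits = floor(log2(815)) + 1 = 10
leading_zeros = num_bits - 1 = 9
binary(815) = 1100101111

Elias gamma(815) = '000000000' + '1100101111' = 0000000001100101111 (19 bits)


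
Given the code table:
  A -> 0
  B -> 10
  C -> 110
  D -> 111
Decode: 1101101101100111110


Decoding:
110 -> C
110 -> C
110 -> C
110 -> C
0 -> A
111 -> D
110 -> C


Result: CCCCADC


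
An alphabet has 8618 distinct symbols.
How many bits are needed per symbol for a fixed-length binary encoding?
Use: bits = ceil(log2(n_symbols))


log2(8618) = 13.0731
Bracket: 2^13 = 8192 < 8618 <= 2^14 = 16384
So ceil(log2(8618)) = 14

bits = ceil(log2(8618)) = ceil(13.0731) = 14 bits


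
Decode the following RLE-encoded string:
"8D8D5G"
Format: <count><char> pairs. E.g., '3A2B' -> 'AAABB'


Expanding each <count><char> pair:
  8D -> 'DDDDDDDD'
  8D -> 'DDDDDDDD'
  5G -> 'GGGGG'

Decoded = DDDDDDDDDDDDDDDDGGGGG


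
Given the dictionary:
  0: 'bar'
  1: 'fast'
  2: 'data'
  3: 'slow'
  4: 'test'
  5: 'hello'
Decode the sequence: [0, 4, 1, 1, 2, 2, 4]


Look up each index in the dictionary:
  0 -> 'bar'
  4 -> 'test'
  1 -> 'fast'
  1 -> 'fast'
  2 -> 'data'
  2 -> 'data'
  4 -> 'test'

Decoded: "bar test fast fast data data test"


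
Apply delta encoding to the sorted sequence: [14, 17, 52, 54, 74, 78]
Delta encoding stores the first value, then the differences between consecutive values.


First value: 14
Deltas:
  17 - 14 = 3
  52 - 17 = 35
  54 - 52 = 2
  74 - 54 = 20
  78 - 74 = 4


Delta encoded: [14, 3, 35, 2, 20, 4]


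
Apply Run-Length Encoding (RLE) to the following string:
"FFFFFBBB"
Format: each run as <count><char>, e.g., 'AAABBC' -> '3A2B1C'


Scanning runs left to right:
  i=0: run of 'F' x 5 -> '5F'
  i=5: run of 'B' x 3 -> '3B'

RLE = 5F3B


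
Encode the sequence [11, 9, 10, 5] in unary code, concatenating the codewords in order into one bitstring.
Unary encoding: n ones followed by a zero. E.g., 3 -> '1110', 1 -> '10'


Encode each number as n ones followed by a terminating 0:
  11 -> 111111111110 (12 bits)
  9 -> 1111111110 (10 bits)
  10 -> 11111111110 (11 bits)
  5 -> 111110 (6 bits)
Total length = 12 + 10 + 11 + 6 = 39 bits.

Unary([11, 9, 10, 5]) = 111111111110111111111011111111110111110 (39 bits)


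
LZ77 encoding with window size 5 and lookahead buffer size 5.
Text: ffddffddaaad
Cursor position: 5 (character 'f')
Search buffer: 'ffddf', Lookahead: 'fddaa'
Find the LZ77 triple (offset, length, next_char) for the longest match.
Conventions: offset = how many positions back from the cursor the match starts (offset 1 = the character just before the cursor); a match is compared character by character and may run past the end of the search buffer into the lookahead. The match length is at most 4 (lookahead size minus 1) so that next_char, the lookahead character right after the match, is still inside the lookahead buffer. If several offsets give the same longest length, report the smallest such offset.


Try each offset into the search buffer:
  offset=1 (pos 4, char 'f'): match length 1
  offset=2 (pos 3, char 'd'): match length 0
  offset=3 (pos 2, char 'd'): match length 0
  offset=4 (pos 1, char 'f'): match length 3
  offset=5 (pos 0, char 'f'): match length 1
Longest match has length 3 at offset 4.
next_char = character at position 5 + 3 = 8 -> 'a'

Best match: offset=4, length=3 (matching 'fdd' starting at position 1)
LZ77 triple: (4, 3, 'a')


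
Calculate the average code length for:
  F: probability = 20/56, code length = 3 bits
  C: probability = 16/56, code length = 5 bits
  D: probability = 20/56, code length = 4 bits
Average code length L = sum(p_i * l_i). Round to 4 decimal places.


Weighted contributions p_i * l_i:
  F: (20/56) * 3 = 60/56
  C: (16/56) * 5 = 80/56
  D: (20/56) * 4 = 80/56
Sum = (60 + 80 + 80)/56 = 220/56

L = 220/56 = 3.9286 bits/symbol


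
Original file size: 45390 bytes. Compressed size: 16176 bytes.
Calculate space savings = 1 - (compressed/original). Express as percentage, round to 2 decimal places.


ratio = compressed/original = 16176/45390 = 0.356378
savings = 1 - ratio = 1 - 0.356378 = 0.643622
as a percentage: 0.643622 * 100 = 64.36%

Space savings = 1 - 16176/45390 = 64.36%


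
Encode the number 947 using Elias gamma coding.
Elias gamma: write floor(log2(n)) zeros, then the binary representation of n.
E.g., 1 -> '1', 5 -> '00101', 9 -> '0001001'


num_bits = floor(log2(947)) + 1 = 10
leading_zeros = num_bits - 1 = 9
binary(947) = 1110110011

Elias gamma(947) = '000000000' + '1110110011' = 0000000001110110011 (19 bits)
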